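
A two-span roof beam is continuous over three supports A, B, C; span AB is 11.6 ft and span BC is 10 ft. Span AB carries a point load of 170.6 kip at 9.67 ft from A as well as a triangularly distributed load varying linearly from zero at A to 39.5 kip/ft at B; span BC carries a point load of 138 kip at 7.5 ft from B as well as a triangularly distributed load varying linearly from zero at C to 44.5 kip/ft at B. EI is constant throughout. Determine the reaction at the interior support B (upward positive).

R_B = 577.9 kip

Take M_B as the redundant. Released structure: two simple spans AB and BC with a hinge at B.
End slopes at the hinge B, treating each span as simply supported:
  span AB: point load 170.6 at a = 9.67: Pab(L + a)/(6LEI) = 973/EI
  span AB: triangular load, peak 39.5: w₀L³/(45EI) = 1370/EI
  span BC: point load 138 at a = 7.5: Pab(L + b)/(6LEI) = 539.1/EI
  span BC: triangular load, peak 44.5: w₀L³/(45EI) = 988.9/EI
  relative rotation θ_0 = (2343 + 1528)/EI = 3871/EI
A unit hogging moment at B produces rotation L₁/(3EI) + L₂/(3EI) = 7.2/EI.
Compatibility: M_B·(L₁+L₂)/(3EI) = θ_0, giving M_B = 537.7 kip·ft (hogging).
Span AB, ΣM about A with M_B applied at B: R_B^{AB}·11.6 = 3421 + 537.7, so R_B^{AB} = 341.3 kip and R_A = 399.7 − 341.3 = 58.4 kip.
Span BC, ΣM about C: R_B^{BC}·10 = 1828 + 537.7, so R_B^{BC} = 236.6 kip and R_C = 360.5 − 236.6 = 123.9 kip.
R_B = 341.3 + 236.6 = 577.9 kip.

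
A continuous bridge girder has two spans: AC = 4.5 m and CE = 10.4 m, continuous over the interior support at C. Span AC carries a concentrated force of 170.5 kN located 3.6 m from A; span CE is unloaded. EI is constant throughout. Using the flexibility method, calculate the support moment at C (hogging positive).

M_C = 33.37 kN·m

Take M_C as the redundant. Released structure: two simple spans AC and CE with a hinge at C.
Discontinuity in slope at C on the released structure — sum the simple-span end rotations:
  span AC: point load 170.5 at a = 3.6: Pab(L + a)/(6LEI) = 165.7/EI
  relative rotation θ_0 = (165.7 + 0)/EI = 165.7/EI
A unit hogging moment at C produces rotation L₁/(3EI) + L₂/(3EI) = 4.967/EI.
Slope continuity at C: θ_0 = M_C·4.967/EI, so M_C = 165.7/4.967 = 33.37 kN·m (hogging).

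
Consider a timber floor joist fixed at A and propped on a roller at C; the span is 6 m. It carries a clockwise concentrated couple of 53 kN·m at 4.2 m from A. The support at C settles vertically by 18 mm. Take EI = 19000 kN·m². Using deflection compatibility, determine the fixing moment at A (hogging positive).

Release the roller at C. Primary structure: cantilever fixed at A.
Primary-structure tip deflection at C by superposition:
  clockwise couple 53 at a = 4.2: M₀a(2L − a)/(2EI) = 868.1/EI
Tip deflection under a unit load at C: L³/(3EI) = 72/EI.
With EI = 19000 kN·m²: δ_0 = 0.045692 m and δ_{CC} = 0.003789 m/kN.
Compatibility — the beam at C must follow the support down by 0.018 m: δ_0 − R_C·δ_{CC} = 0.018, so R_C = (0.045692 − 0.018)/0.003789 = 7.308 kN.
Moment equilibrium about A: M_A = Σ(load moments about A) − R_C·L = 53 − 7.308×6 = 9.155 kN·m.

M_A = 9.155 kN·m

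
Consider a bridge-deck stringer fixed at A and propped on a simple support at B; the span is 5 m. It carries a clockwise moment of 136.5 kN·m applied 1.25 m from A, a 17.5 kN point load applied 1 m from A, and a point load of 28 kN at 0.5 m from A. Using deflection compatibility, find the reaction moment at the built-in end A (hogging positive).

M_A = 71.49 kN·m

Take the reaction at B as the redundant and release it; the primary structure is a cantilever fixed at A.
Deflection at B on the released cantilever, summing each load's contribution:
  clockwise couple 136.5 at a = 1.25: M₀a(2L − a)/(2EI) = 746.5/EI
  point load 17.5 at a = 1: Pa²(3L − a)/(6EI) = 40.83/EI
  point load 28 at a = 0.5: Pa²(3L − a)/(6EI) = 16.92/EI
  δ_0 = 804.2/EI
Flexibility coefficient — unit upward force at B: δ_{BB} = L³/(3EI) = 41.67/EI.
The prop prevents deflection at B: R_B = δ_0/δ_{BB} = 804.2/41.67 = 19.3 kN.
Moment equilibrium about A: M_A = Σ(load moments about A) − R_B·L = 168 − 19.3×5 = 71.49 kN·m.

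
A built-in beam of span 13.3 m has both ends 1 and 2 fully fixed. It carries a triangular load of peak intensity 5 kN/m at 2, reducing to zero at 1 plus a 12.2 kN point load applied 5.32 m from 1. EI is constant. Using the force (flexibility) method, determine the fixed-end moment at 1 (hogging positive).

Release both end moments; the primary structure is a simply-supported span 12 with redundants M_1 and M_2.
On the primary (simply-supported) span, the end slopes from the loading are:
  at 1: triangular load, peak 5: 7w₀L³/(360EI) = 228.7/EI
  at 2: triangular load, peak 5: w₀L³/(45EI) = 261.4/EI
  at 1: point load 12.2 at a = 5.32: Pab(L + b)/(6LEI) = 138.1/EI
  at 2: point load 12.2 at a = 5.32: Pab(L + a)/(6LEI) = 120.9/EI
  θ_10 = 366.8/EI,  θ_20 = 382.3/EI
Flexibility coefficients: a unit moment at one end gives L/(3EI) there and L/(6EI) at the far end, so f₁₁ = f₂₂ = 4.433/EI and f₁₂ = f₂₁ = 2.217/EI.
Compatibility — zero rotation at each built-in end:
  4.433 M_1 + 2.217 M_2 = 366.8
  2.217 M_1 + 4.433 M_2 = 382.3
Solving the pair gives M_1 = 52.85 kN·m and M_2 = 59.8 kN·m (hogging).

M_1 = 52.85 kN·m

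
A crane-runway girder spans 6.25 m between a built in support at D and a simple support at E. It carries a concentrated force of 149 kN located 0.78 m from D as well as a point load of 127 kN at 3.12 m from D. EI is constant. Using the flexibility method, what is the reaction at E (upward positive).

Release the roller at E. Primary structure: cantilever fixed at D.
Downward deflection at the released point E due to the loads:
  point load 149 at a = 0.78: Pa²(3L − a)/(6EI) = 271.5/EI
  point load 127 at a = 3.12: Pa²(3L − a)/(6EI) = 3220/EI
  δ_0 = 3492/EI
Flexibility coefficient — unit upward force at E: δ_{EE} = L³/(3EI) = 81.38/EI.
The prop prevents deflection at E: R_E = δ_0/δ_{EE} = 3492/81.38 = 42.91 kN.

R_E = 42.91 kN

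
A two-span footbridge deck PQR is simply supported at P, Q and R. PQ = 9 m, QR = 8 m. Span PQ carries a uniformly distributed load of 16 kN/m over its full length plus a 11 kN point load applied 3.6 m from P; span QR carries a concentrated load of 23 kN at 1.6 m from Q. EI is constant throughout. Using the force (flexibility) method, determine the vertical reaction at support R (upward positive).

Insert a hinge at Q; M_Q is the redundant, and each span becomes simply supported.
End slopes at the hinge Q, treating each span as simply supported:
  span PQ: UDL 16: wL³/(24EI) = 486/EI
  span PQ: point load 11 at a = 3.6: Pab(L + a)/(6LEI) = 49.9/EI
  span QR: point load 23 at a = 1.6: Pab(L + b)/(6LEI) = 70.66/EI
  relative rotation θ_0 = (535.9 + 70.66)/EI = 606.6/EI
A unit hogging moment at Q produces rotation L₁/(3EI) + L₂/(3EI) = 5.667/EI.
Compatibility: M_Q·(L₁+L₂)/(3EI) = θ_0, giving M_Q = 107 kN·m (hogging).
Span QR, ΣM about R: R_Q^{QR}·8 = 147.2 + 107, so R_Q^{QR} = 31.78 kN and R_R = 23 − 31.78 = -8.78 kN.

R_R = -8.78 kN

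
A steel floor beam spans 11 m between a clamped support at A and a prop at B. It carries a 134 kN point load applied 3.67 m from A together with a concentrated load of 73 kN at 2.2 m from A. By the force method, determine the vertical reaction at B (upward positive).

R_B = 23.97 kN

Remove the prop at B; the released (primary) structure is a cantilever built in at A.
Free-end deflection of the primary structure under the applied loading (downward +):
  point load 134 at a = 3.67: Pa²(3L − a)/(6EI) = 8823/EI
  point load 73 at a = 2.2: Pa²(3L − a)/(6EI) = 1814/EI
  δ_0 = 10636/EI
Flexibility coefficient — unit upward force at B: δ_{BB} = L³/(3EI) = 443.7/EI.
Compatibility at B: δ_0 − R_B·δ_{BB} = 0, so R_B = 10636/443.7 = 23.97 kN.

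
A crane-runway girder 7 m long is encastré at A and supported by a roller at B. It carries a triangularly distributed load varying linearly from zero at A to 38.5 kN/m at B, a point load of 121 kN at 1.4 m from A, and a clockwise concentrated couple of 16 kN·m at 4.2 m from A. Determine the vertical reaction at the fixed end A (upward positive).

Release the roller at B. Primary structure: cantilever fixed at A.
Downward deflection at the released point B due to the loads:
  triangular load, peak 38.5 at the free end: 11w₀L⁴/(120EI) = 8474/EI
  point load 121 at a = 1.4: Pa²(3L − a)/(6EI) = 774.7/EI
  clockwise couple 16 at a = 4.2: M₀a(2L − a)/(2EI) = 329.3/EI
  δ_0 = 9578/EI
Tip deflection under a unit load at B: L³/(3EI) = 114.3/EI.
Compatibility at B: δ_0 − R_B·δ_{BB} = 0, so R_B = 9578/114.3 = 83.77 kN.
Vertical equilibrium: R_A = ΣP − R_B = 255.8 − 83.77 = 172 kN.

R_A = 172 kN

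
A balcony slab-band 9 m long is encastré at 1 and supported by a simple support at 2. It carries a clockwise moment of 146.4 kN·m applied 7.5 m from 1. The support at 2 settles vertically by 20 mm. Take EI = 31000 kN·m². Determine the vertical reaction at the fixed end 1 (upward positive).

Remove the prop at 2; the released (primary) structure is a cantilever built in at 1.
Downward deflection at the released point 2 due to the loads:
  clockwise couple 146.4 at a = 7.5: M₀a(2L − a)/(2EI) = 5764/EI
Tip deflection under a unit load at 2: L³/(3EI) = 243/EI.
With EI = 31000 kN·m²: δ_0 = 0.18595 m and δ_{22} = 0.007839 m/kN.
Compatibility — the beam at 2 must follow the support down by 0.02 m: δ_0 − R_2·δ_{22} = 0.02, so R_2 = (0.18595 − 0.02)/0.007839 = 21.17 kN.
Vertical equilibrium: R_1 = ΣP − R_2 = 0 − 21.17 = -21.17 kN.

R_1 = -21.17 kN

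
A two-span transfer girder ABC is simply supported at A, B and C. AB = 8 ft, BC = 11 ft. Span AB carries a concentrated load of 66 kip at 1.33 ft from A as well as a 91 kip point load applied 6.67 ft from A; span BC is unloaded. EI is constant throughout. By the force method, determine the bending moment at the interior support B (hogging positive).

Insert a hinge at B; M_B is the redundant, and each span becomes simply supported.
End slopes at the hinge B, treating each span as simply supported:
  span AB: point load 66 at a = 1.33: Pab(L + a)/(6LEI) = 113.8/EI
  span AB: point load 91 at a = 6.67: Pab(L + a)/(6LEI) = 246.7/EI
  relative rotation θ_0 = (360.5 + 0)/EI = 360.5/EI
A unit hogging moment at B produces rotation L₁/(3EI) + L₂/(3EI) = 6.333/EI.
Compatibility: M_B·(L₁+L₂)/(3EI) = θ_0, giving M_B = 56.93 kip·ft (hogging).

M_B = 56.93 kip·ft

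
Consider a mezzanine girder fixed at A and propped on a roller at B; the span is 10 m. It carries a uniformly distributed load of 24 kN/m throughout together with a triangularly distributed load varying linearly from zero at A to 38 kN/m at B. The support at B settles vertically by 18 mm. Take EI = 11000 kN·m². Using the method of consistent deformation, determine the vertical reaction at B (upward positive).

R_B = 193.9 kN

Choose R_B as the redundant. The primary structure is the cantilever fixed at A.
Deflection at B on the released cantilever, summing each load's contribution:
  UDL 24: wL⁴/(8EI) = 30000/EI
  triangular load, peak 38 at the free end: 11w₀L⁴/(120EI) = 34833/EI
  δ_0 = 64833/EI
Flexibility coefficient — unit upward force at B: δ_{BB} = L³/(3EI) = 333.3/EI.
With EI = 11000 kN·m²: δ_0 = 5.8939 m and δ_{BB} = 0.030303 m/kN.
Compatibility — the beam at B must follow the support down by 0.018 m: δ_0 − R_B·δ_{BB} = 0.018, so R_B = (5.8939 − 0.018)/0.030303 = 193.9 kN.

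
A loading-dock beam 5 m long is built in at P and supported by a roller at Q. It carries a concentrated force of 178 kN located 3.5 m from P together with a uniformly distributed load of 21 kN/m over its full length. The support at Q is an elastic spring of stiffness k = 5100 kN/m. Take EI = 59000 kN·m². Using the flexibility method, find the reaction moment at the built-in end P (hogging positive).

Remove the prop at Q; the released (primary) structure is a cantilever built in at P.
Deflection at Q on the released cantilever, summing each load's contribution:
  point load 178 at a = 3.5: Pa²(3L − a)/(6EI) = 4179/EI
  UDL 21: wL⁴/(8EI) = 1641/EI
  δ_0 = 5820/EI
Tip deflection under a unit load at Q: L³/(3EI) = 41.67/EI.
With EI = 59000 kN·m²: δ_0 = 0.098643 m and δ_{QQ} = 0.000706 m/kN.
Compatibility — the spring shortens by R_Q/k under the reaction it provides: δ_0 − R_Q·δ_{QQ} = R_Q/k. With 1/k = 0.000196 m/kN, R_Q = δ_0 / (δ_{QQ} + 1/k) = 0.098643 / (0.000706 + 0.000196) = 109.3 kN.
Moment equilibrium about P: M_P = Σ(load moments about P) − R_Q·L = 885.5 − 109.3×5 = 338.9 kN·m.

M_P = 338.9 kN·m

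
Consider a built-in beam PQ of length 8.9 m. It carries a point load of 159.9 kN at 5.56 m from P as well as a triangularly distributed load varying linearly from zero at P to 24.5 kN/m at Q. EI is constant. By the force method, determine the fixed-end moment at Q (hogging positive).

M_Q = 305.5 kN·m

Release both end moments; the primary structure is a simply-supported span PQ with redundants M_P and M_Q.
On the primary (simply-supported) span, the end slopes from the loading are:
  at P: point load 159.9 at a = 5.56: Pab(L + b)/(6LEI) = 680.6/EI
  at Q: point load 159.9 at a = 5.56: Pab(L + a)/(6LEI) = 804.1/EI
  at P: triangular load, peak 24.5: 7w₀L³/(360EI) = 335.8/EI
  at Q: triangular load, peak 24.5: w₀L³/(45EI) = 383.8/EI
  θ_P0 = 1016/EI,  θ_Q0 = 1188/EI
Flexibility coefficients: a unit moment at one end gives L/(3EI) there and L/(6EI) at the far end, so f₁₁ = f₂₂ = 2.967/EI and f₁₂ = f₂₁ = 1.483/EI.
Compatibility — zero rotation at each built-in end:
  2.967 M_P + 1.483 M_Q = 1016
  1.483 M_P + 2.967 M_Q = 1188
Solving the pair gives M_P = 189.9 kN·m and M_Q = 305.5 kN·m (hogging).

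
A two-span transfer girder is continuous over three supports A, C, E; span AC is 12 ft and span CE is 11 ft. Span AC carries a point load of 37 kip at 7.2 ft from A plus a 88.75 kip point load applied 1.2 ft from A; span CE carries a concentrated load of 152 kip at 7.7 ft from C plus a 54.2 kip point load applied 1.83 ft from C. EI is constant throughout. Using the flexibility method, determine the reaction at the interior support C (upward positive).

R_C = 159.7 kip

Take M_C as the redundant. Released structure: two simple spans AC and CE with a hinge at C.
Rotations at C on the released spans (each span's end-slope, ×1/EI):
  span AC: point load 37 at a = 7.2: Pab(L + a)/(6LEI) = 341/EI
  span AC: point load 88.75 at a = 1.2: Pab(L + a)/(6LEI) = 210.9/EI
  span CE: point load 152 at a = 7.7: Pab(L + b)/(6LEI) = 836.8/EI
  span CE: point load 54.2 at a = 1.83: Pab(L + b)/(6LEI) = 278/EI
  relative rotation θ_0 = (551.9 + 1115)/EI = 1667/EI
A unit hogging moment at C produces rotation L₁/(3EI) + L₂/(3EI) = 7.667/EI.
Slope continuity at C: θ_0 = M_C·7.667/EI, so M_C = 1667/7.667 = 217.4 kip·ft (hogging).
Span AC, ΣM about A with M_C applied at C: R_C^{AC}·12 = 372.9 + 217.4, so R_C^{AC} = 49.19 kip and R_A = 125.8 − 49.19 = 76.56 kip.
Span CE, ΣM about E: R_C^{CE}·11 = 998.6 + 217.4, so R_C^{CE} = 110.5 kip and R_E = 206.2 − 110.5 = 95.65 kip.
R_C = 49.19 + 110.5 = 159.7 kip.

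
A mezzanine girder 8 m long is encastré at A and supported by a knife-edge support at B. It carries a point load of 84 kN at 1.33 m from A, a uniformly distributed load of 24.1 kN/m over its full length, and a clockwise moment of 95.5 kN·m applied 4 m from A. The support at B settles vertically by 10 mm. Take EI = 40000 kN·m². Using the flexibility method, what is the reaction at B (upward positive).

Release the roller at B. Primary structure: cantilever fixed at A.
Downward deflection at the released point B due to the loads:
  point load 84 at a = 1.33: Pa²(3L − a)/(6EI) = 561.4/EI
  UDL 24.1: wL⁴/(8EI) = 12339/EI
  clockwise couple 95.5 at a = 4: M₀a(2L − a)/(2EI) = 2292/EI
  δ_0 = 15193/EI
Flexibility coefficient — unit upward force at B: δ_{BB} = L³/(3EI) = 170.7/EI.
With EI = 40000 kN·m²: δ_0 = 0.37982 m and δ_{BB} = 0.004267 m/kN.
Compatibility — the beam at B must follow the support down by 0.01 m: δ_0 − R_B·δ_{BB} = 0.01, so R_B = (0.37982 − 0.01)/0.004267 = 86.68 kN.

R_B = 86.68 kN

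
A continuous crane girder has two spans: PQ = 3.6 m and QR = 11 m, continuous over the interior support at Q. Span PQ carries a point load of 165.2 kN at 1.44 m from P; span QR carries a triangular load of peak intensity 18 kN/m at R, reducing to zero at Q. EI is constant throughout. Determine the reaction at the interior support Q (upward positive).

Insert a hinge at Q; M_Q is the redundant, and each span becomes simply supported.
End slopes at the hinge Q, treating each span as simply supported:
  span PQ: point load 165.2 at a = 1.44: Pab(L + a)/(6LEI) = 119.9/EI
  span QR: triangular load, peak 18: 7w₀L³/(360EI) = 465.9/EI
  relative rotation θ_0 = (119.9 + 465.9)/EI = 585.7/EI
A unit hogging moment at Q produces rotation L₁/(3EI) + L₂/(3EI) = 4.867/EI.
Slope continuity at Q: θ_0 = M_Q·4.867/EI, so M_Q = 585.7/4.867 = 120.4 kN·m (hogging).
Span PQ, ΣM about P with M_Q applied at Q: R_Q^{PQ}·3.6 = 237.9 + 120.4, so R_Q^{PQ} = 99.51 kN and R_P = 165.2 − 99.51 = 65.69 kN.
Span QR, ΣM about R: R_Q^{QR}·11 = 363 + 120.4, so R_Q^{QR} = 43.94 kN and R_R = 99 − 43.94 = 55.06 kN.
R_Q = 99.51 + 43.94 = 143.5 kN.

R_Q = 143.5 kN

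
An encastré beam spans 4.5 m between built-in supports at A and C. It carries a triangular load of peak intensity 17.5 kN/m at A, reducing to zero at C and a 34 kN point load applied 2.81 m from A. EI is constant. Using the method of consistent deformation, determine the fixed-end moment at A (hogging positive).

M_A = 31.19 kN·m

Take the two fixed-end moments M_A, M_C as redundants; the released structure is the simple span AC.
Simple-span end rotations at A and C under the given loads:
  at A: triangular load, peak 17.5: w₀L³/(45EI) = 35.44/EI
  at C: triangular load, peak 17.5: 7w₀L³/(360EI) = 31.01/EI
  at A: point load 34 at a = 2.81: Pab(L + b)/(6LEI) = 37.02/EI
  at C: point load 34 at a = 2.81: Pab(L + a)/(6LEI) = 43.71/EI
  θ_A0 = 72.45/EI,  θ_C0 = 74.72/EI
Flexibility coefficients: a unit moment at one end gives L/(3EI) there and L/(6EI) at the far end, so f₁₁ = f₂₂ = 1.5/EI and f₁₂ = f₂₁ = 0.75/EI.
Compatibility — zero rotation at each built-in end:
  1.5 M_A + 0.75 M_C = 72.45
  0.75 M_A + 1.5 M_C = 74.72
Solving the pair gives M_A = 31.19 kN·m and M_C = 34.22 kN·m (hogging).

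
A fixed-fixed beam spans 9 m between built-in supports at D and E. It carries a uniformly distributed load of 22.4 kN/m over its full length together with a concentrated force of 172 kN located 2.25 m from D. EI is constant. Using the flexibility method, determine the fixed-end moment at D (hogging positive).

Take the two fixed-end moments M_D, M_E as redundants; the released structure is the simple span DE.
Simple-span end rotations at D and E under the given loads:
  at D: UDL 22.4: wL³/(24EI) = 680.4/EI
  at E: UDL 22.4: wL³/(24EI) = 680.4/EI
  at D: point load 172 at a = 2.25: Pab(L + b)/(6LEI) = 761.9/EI
  at E: point load 172 at a = 2.25: Pab(L + a)/(6LEI) = 544.2/EI
  θ_D0 = 1442/EI,  θ_E0 = 1225/EI
Flexibility coefficients: a unit moment at one end gives L/(3EI) there and L/(6EI) at the far end, so f₁₁ = f₂₂ = 3/EI and f₁₂ = f₂₁ = 1.5/EI.
Compatibility — zero rotation at each built-in end:
  3 M_D + 1.5 M_E = 1442
  1.5 M_D + 3 M_E = 1225
Solving the pair gives M_D = 368.9 kN·m and M_E = 223.8 kN·m (hogging).

M_D = 368.9 kN·m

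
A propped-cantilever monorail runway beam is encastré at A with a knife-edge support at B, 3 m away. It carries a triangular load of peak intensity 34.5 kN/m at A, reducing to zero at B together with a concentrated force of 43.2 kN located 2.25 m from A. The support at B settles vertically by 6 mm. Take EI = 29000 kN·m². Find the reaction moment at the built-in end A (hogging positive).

M_A = 93.89 kN·m

Release the roller at B. Primary structure: cantilever fixed at A.
Deflection at B on the released cantilever, summing each load's contribution:
  triangular load, peak 34.5 at the fixed end: w₀L⁴/(30EI) = 93.15/EI
  point load 43.2 at a = 2.25: Pa²(3L − a)/(6EI) = 246/EI
  δ_0 = 339.2/EI
Flexibility coefficient — unit upward force at B: δ_{BB} = L³/(3EI) = 9/EI.
With EI = 29000 kN·m²: δ_0 = 0.011696 m and δ_{BB} = 0.00031 m/kN.
Compatibility — the beam at B must follow the support down by 0.006 m: δ_0 − R_B·δ_{BB} = 0.006, so R_B = (0.011696 − 0.006)/0.00031 = 18.35 kN.
Moment equilibrium about A: M_A = Σ(load moments about A) − R_B·L = 148.9 − 18.35×3 = 93.89 kN·m.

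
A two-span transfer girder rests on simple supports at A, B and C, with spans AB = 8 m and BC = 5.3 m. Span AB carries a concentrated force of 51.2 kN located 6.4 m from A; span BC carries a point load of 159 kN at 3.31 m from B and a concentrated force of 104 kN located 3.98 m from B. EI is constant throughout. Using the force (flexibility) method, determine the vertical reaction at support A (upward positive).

R_A = -4.171 kN

Take M_B as the redundant. Released structure: two simple spans AB and BC with a hinge at B.
Rotations at B on the released spans (each span's end-slope, ×1/EI):
  span AB: point load 51.2 at a = 6.4: Pab(L + a)/(6LEI) = 157.3/EI
  span BC: point load 159 at a = 3.31: Pab(L + b)/(6LEI) = 240.1/EI
  span BC: point load 104 at a = 3.98: Pab(L + b)/(6LEI) = 113.7/EI
  relative rotation θ_0 = (157.3 + 353.8)/EI = 511.1/EI
A unit hogging moment at B produces rotation L₁/(3EI) + L₂/(3EI) = 4.433/EI.
Slope continuity at B: θ_0 = M_B·4.433/EI, so M_B = 511.1/4.433 = 115.3 kN·m (hogging).
Span AB, ΣM about A with M_B applied at B: R_B^{AB}·8 = 327.7 + 115.3, so R_B^{AB} = 55.37 kN and R_A = 51.2 − 55.37 = -4.171 kN.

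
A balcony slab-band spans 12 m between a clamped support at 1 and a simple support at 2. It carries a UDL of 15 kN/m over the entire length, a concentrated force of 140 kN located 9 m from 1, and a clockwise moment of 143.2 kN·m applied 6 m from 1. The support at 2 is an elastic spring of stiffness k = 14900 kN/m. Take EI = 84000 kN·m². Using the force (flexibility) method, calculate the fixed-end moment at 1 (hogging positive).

M_1 = 468.7 kN·m

Remove the prop at 2; the released (primary) structure is a cantilever built in at 1.
Deflection at 2 on the released cantilever, summing each load's contribution:
  UDL 15: wL⁴/(8EI) = 38880/EI
  point load 140 at a = 9: Pa²(3L − a)/(6EI) = 51030/EI
  clockwise couple 143.2 at a = 6: M₀a(2L − a)/(2EI) = 7733/EI
  δ_0 = 97643/EI
Flexibility coefficient — unit upward force at 2: δ_{22} = L³/(3EI) = 576/EI.
With EI = 84000 kN·m²: δ_0 = 1.1624 m and δ_{22} = 0.006857 m/kN.
Compatibility — the spring shortens by R_2/k under the reaction it provides: δ_0 − R_2·δ_{22} = R_2/k. With 1/k = 0.000067 m/kN, R_2 = δ_0 / (δ_{22} + 1/k) = 1.1624 / (0.006857 + 0.000067) = 167.9 kN.
Moment equilibrium about 1: M_1 = Σ(load moments about 1) − R_2·L = 2483 − 167.9×12 = 468.7 kN·m.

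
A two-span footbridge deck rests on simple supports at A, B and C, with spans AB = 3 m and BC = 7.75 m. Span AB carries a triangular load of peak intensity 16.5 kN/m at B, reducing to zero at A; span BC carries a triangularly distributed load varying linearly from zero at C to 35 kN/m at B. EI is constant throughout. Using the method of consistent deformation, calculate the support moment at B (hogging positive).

M_B = 103.8 kN·m

Insert a hinge at B; M_B is the redundant, and each span becomes simply supported.
Discontinuity in slope at B on the released structure — sum the simple-span end rotations:
  span AB: triangular load, peak 16.5: w₀L³/(45EI) = 9.9/EI
  span BC: triangular load, peak 35: w₀L³/(45EI) = 362/EI
  relative rotation θ_0 = (9.9 + 362)/EI = 371.9/EI
A unit hogging moment at B produces rotation L₁/(3EI) + L₂/(3EI) = 3.583/EI.
Compatibility: M_B·(L₁+L₂)/(3EI) = θ_0, giving M_B = 103.8 kN·m (hogging).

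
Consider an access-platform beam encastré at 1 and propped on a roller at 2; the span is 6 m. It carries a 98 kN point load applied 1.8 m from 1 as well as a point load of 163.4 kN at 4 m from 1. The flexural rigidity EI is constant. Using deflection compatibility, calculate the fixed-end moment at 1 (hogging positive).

M_1 = 250.2 kN·m

Choose R_2 as the redundant. The primary structure is the cantilever fixed at 1.
Primary-structure tip deflection at 2 by superposition:
  point load 98 at a = 1.8: Pa²(3L − a)/(6EI) = 857.3/EI
  point load 163.4 at a = 4: Pa²(3L − a)/(6EI) = 6100/EI
  δ_0 = 6958/EI
Tip deflection under a unit load at 2: L³/(3EI) = 72/EI.
The prop prevents deflection at 2: R_2 = δ_0/δ_{22} = 6958/72 = 96.63 kN.
Moment equilibrium about 1: M_1 = Σ(load moments about 1) − R_2·L = 830 − 96.63×6 = 250.2 kN·m.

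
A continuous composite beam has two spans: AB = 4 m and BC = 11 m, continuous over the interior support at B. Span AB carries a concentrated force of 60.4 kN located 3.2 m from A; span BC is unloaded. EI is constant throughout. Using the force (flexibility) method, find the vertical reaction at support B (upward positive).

Release continuity at B by inserting a hinge; the redundant is the internal moment M_B. The primary structure is two simply-supported spans AB and BC.
Rotations at B on the released spans (each span's end-slope, ×1/EI):
  span AB: point load 60.4 at a = 3.2: Pab(L + a)/(6LEI) = 46.39/EI
  relative rotation θ_0 = (46.39 + 0)/EI = 46.39/EI
A unit hogging moment at B produces rotation L₁/(3EI) + L₂/(3EI) = 5/EI.
Slope continuity at B: θ_0 = M_B·5/EI, so M_B = 46.39/5 = 9.277 kN·m (hogging).
Span AB, ΣM about A with M_B applied at B: R_B^{AB}·4 = 193.3 + 9.277, so R_B^{AB} = 50.64 kN and R_A = 60.4 − 50.64 = 9.761 kN.
Span BC, ΣM about C: R_B^{BC}·11 = 0 + 9.277, so R_B^{BC} = 0.8434 kN and R_C = 0 − 0.8434 = -0.8434 kN.
R_B = 50.64 + 0.8434 = 51.48 kN.

R_B = 51.48 kN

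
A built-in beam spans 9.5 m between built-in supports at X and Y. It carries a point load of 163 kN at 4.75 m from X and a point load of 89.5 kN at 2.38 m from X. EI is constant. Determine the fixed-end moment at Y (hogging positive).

M_Y = 233.6 kN·m

Release both end moments; the primary structure is a simply-supported span XY with redundants M_X and M_Y.
Simple-span end rotations at X and Y under the given loads:
  at X: point load 163 at a = 4.75: Pab(L + b)/(6LEI) = 919.4/EI
  at Y: point load 163 at a = 4.75: Pab(L + a)/(6LEI) = 919.4/EI
  at X: point load 89.5 at a = 2.38: Pab(L + b)/(6LEI) = 442.2/EI
  at Y: point load 89.5 at a = 2.38: Pab(L + a)/(6LEI) = 316.1/EI
  θ_X0 = 1362/EI,  θ_Y0 = 1236/EI
Flexibility coefficients: a unit moment at one end gives L/(3EI) there and L/(6EI) at the far end, so f₁₁ = f₂₂ = 3.167/EI and f₁₂ = f₂₁ = 1.583/EI.
Compatibility — zero rotation at each built-in end:
  3.167 M_X + 1.583 M_Y = 1362
  1.583 M_X + 3.167 M_Y = 1236
Solving the pair gives M_X = 313.2 kN·m and M_Y = 233.6 kN·m (hogging).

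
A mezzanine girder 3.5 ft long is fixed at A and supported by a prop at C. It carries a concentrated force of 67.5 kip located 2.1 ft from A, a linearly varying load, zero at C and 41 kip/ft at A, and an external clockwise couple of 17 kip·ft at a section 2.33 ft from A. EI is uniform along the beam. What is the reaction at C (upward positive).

Take the reaction at C as the redundant and release it; the primary structure is a cantilever fixed at A.
Free-end deflection of the primary structure under the applied loading (downward +):
  point load 67.5 at a = 2.1: Pa²(3L − a)/(6EI) = 416.7/EI
  triangular load, peak 41 at the fixed end: w₀L⁴/(30EI) = 205.1/EI
  clockwise couple 17 at a = 2.33: M₀a(2L − a)/(2EI) = 92.49/EI
  δ_0 = 714.3/EI
Flexibility coefficient — unit upward force at C: δ_{CC} = L³/(3EI) = 14.29/EI.
The prop prevents deflection at C: R_C = δ_0/δ_{CC} = 714.3/14.29 = 49.98 kip.

R_C = 49.98 kip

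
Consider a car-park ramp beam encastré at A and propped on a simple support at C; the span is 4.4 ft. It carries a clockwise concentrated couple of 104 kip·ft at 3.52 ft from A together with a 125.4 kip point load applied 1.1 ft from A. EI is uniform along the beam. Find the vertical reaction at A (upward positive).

R_A = 80.59 kip

Remove the prop at C; the released (primary) structure is a cantilever built in at A.
Deflection at C on the released cantilever, summing each load's contribution:
  clockwise couple 104 at a = 3.52: M₀a(2L − a)/(2EI) = 966.5/EI
  point load 125.4 at a = 1.1: Pa²(3L − a)/(6EI) = 306/EI
  δ_0 = 1272/EI
Tip deflection under a unit load at C: L³/(3EI) = 28.39/EI.
The prop prevents deflection at C: R_C = δ_0/δ_{CC} = 1272/28.39 = 44.81 kip.
Vertical equilibrium: R_A = ΣP − R_C = 125.4 − 44.81 = 80.59 kip.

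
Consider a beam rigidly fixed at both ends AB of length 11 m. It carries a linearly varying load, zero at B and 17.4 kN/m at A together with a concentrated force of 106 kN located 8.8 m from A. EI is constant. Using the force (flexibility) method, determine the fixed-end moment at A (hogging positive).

Take the two fixed-end moments M_A, M_B as redundants; the released structure is the simple span AB.
Simple-span end rotations at A and B under the given loads:
  at A: triangular load, peak 17.4: w₀L³/(45EI) = 514.7/EI
  at B: triangular load, peak 17.4: 7w₀L³/(360EI) = 450.3/EI
  at A: point load 106 at a = 8.8: Pab(L + b)/(6LEI) = 410.4/EI
  at B: point load 106 at a = 8.8: Pab(L + a)/(6LEI) = 615.6/EI
  θ_A0 = 925.1/EI,  θ_B0 = 1066/EI
Flexibility coefficients: a unit moment at one end gives L/(3EI) there and L/(6EI) at the far end, so f₁₁ = f₂₂ = 3.667/EI and f₁₂ = f₂₁ = 1.833/EI.
Compatibility — zero rotation at each built-in end:
  3.667 M_A + 1.833 M_B = 925.1
  1.833 M_A + 3.667 M_B = 1066
Solving the pair gives M_A = 142.6 kN·m and M_B = 219.4 kN·m (hogging).

M_A = 142.6 kN·m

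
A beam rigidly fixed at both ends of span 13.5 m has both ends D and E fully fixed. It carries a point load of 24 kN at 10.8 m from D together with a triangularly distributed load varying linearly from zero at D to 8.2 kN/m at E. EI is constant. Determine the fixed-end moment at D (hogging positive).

Take the two fixed-end moments M_D, M_E as redundants; the released structure is the simple span DE.
End rotations of the released simple span under the applied load (×1/EI):
  at D: point load 24 at a = 10.8: Pab(L + b)/(6LEI) = 140/EI
  at E: point load 24 at a = 10.8: Pab(L + a)/(6LEI) = 210/EI
  at D: triangular load, peak 8.2: 7w₀L³/(360EI) = 392.3/EI
  at E: triangular load, peak 8.2: w₀L³/(45EI) = 448.3/EI
  θ_D0 = 532.3/EI,  θ_E0 = 658.3/EI
Flexibility coefficients: a unit moment at one end gives L/(3EI) there and L/(6EI) at the far end, so f₁₁ = f₂₂ = 4.5/EI and f₁₂ = f₂₁ = 2.25/EI.
Compatibility — zero rotation at each built-in end:
  4.5 M_D + 2.25 M_E = 532.3
  2.25 M_D + 4.5 M_E = 658.3
Solving the pair gives M_D = 60.18 kN·m and M_E = 116.2 kN·m (hogging).

M_D = 60.18 kN·m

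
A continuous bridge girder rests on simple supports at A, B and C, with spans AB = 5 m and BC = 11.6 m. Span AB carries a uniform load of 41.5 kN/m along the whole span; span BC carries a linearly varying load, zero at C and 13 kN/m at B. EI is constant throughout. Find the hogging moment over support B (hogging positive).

Insert a hinge at B; M_B is the redundant, and each span becomes simply supported.
End slopes at the hinge B, treating each span as simply supported:
  span AB: UDL 41.5: wL³/(24EI) = 216.1/EI
  span BC: triangular load, peak 13: w₀L³/(45EI) = 450.9/EI
  relative rotation θ_0 = (216.1 + 450.9)/EI = 667.1/EI
A unit hogging moment at B produces rotation L₁/(3EI) + L₂/(3EI) = 5.533/EI.
Compatibility: M_B·(L₁+L₂)/(3EI) = θ_0, giving M_B = 120.6 kN·m (hogging).

M_B = 120.6 kN·m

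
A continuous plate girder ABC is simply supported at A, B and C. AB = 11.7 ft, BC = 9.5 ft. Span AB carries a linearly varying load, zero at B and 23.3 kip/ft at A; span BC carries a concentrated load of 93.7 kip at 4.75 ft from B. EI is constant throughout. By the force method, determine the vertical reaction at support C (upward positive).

Take M_B as the redundant. Released structure: two simple spans AB and BC with a hinge at B.
Discontinuity in slope at B on the released structure — sum the simple-span end rotations:
  span AB: triangular load, peak 23.3: 7w₀L³/(360EI) = 725.6/EI
  span BC: point load 93.7 at a = 4.75: Pab(L + b)/(6LEI) = 528.5/EI
  relative rotation θ_0 = (725.6 + 528.5)/EI = 1254/EI
A unit hogging moment at B produces rotation L₁/(3EI) + L₂/(3EI) = 7.067/EI.
Slope continuity at B: θ_0 = M_B·7.067/EI, so M_B = 1254/7.067 = 177.5 kip·ft (hogging).
Span BC, ΣM about C: R_B^{BC}·9.5 = 445.1 + 177.5, so R_B^{BC} = 65.53 kip and R_C = 93.7 − 65.53 = 28.17 kip.

R_C = 28.17 kip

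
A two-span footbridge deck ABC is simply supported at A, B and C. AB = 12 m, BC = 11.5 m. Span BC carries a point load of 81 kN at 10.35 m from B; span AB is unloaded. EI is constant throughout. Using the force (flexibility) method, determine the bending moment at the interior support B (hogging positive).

M_B = 22.56 kN·m

Release continuity at B by inserting a hinge; the redundant is the internal moment M_B. The primary structure is two simply-supported spans AB and BC.
End slopes at the hinge B, treating each span as simply supported:
  span BC: point load 81 at a = 10.35: Pab(L + b)/(6LEI) = 176.8/EI
  relative rotation θ_0 = (0 + 176.8)/EI = 176.8/EI
A unit hogging moment at B produces rotation L₁/(3EI) + L₂/(3EI) = 7.833/EI.
Compatibility: M_B·(L₁+L₂)/(3EI) = θ_0, giving M_B = 22.56 kN·m (hogging).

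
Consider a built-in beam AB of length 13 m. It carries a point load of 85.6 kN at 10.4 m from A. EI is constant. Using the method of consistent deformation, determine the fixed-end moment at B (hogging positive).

Take the two fixed-end moments M_A, M_B as redundants; the released structure is the simple span AB.
On the primary (simply-supported) span, the end slopes from the loading are:
  at A: point load 85.6 at a = 10.4: Pab(L + b)/(6LEI) = 462.9/EI
  at B: point load 85.6 at a = 10.4: Pab(L + a)/(6LEI) = 694.4/EI
  θ_A0 = 462.9/EI,  θ_B0 = 694.4/EI
Flexibility coefficients: a unit moment at one end gives L/(3EI) there and L/(6EI) at the far end, so f₁₁ = f₂₂ = 4.333/EI and f₁₂ = f₂₁ = 2.167/EI.
Compatibility — zero rotation at each built-in end:
  4.333 M_A + 2.167 M_B = 462.9
  2.167 M_A + 4.333 M_B = 694.4
Solving the pair gives M_A = 35.61 kN·m and M_B = 142.4 kN·m (hogging).

M_B = 142.4 kN·m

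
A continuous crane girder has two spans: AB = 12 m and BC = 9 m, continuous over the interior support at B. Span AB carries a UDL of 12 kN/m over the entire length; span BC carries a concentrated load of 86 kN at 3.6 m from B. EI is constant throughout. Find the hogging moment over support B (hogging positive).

Insert a hinge at B; M_B is the redundant, and each span becomes simply supported.
End slopes at the hinge B, treating each span as simply supported:
  span AB: UDL 12: wL³/(24EI) = 864/EI
  span BC: point load 86 at a = 3.6: Pab(L + b)/(6LEI) = 445.8/EI
  relative rotation θ_0 = (864 + 445.8)/EI = 1310/EI
A unit hogging moment at B produces rotation L₁/(3EI) + L₂/(3EI) = 7/EI.
Compatibility: M_B·(L₁+L₂)/(3EI) = θ_0, giving M_B = 187.1 kN·m (hogging).

M_B = 187.1 kN·m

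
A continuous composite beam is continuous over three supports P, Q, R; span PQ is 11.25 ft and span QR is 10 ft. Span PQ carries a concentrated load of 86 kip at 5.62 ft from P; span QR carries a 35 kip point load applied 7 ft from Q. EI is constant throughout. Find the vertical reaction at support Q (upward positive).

R_Q = 75.84 kip

Insert a hinge at Q; M_Q is the redundant, and each span becomes simply supported.
Rotations at Q on the released spans (each span's end-slope, ×1/EI):
  span PQ: point load 86 at a = 5.62: Pab(L + a)/(6LEI) = 680.1/EI
  span QR: point load 35 at a = 7: Pab(L + b)/(6LEI) = 159.2/EI
  relative rotation θ_0 = (680.1 + 159.2)/EI = 839.3/EI
A unit hogging moment at Q produces rotation L₁/(3EI) + L₂/(3EI) = 7.083/EI.
Compatibility: M_Q·(L₁+L₂)/(3EI) = θ_0, giving M_Q = 118.5 kip·ft (hogging).
Span PQ, ΣM about P with M_Q applied at Q: R_Q^{PQ}·11.25 = 483.3 + 118.5, so R_Q^{PQ} = 53.49 kip and R_P = 86 − 53.49 = 32.51 kip.
Span QR, ΣM about R: R_Q^{QR}·10 = 105 + 118.5, so R_Q^{QR} = 22.35 kip and R_R = 35 − 22.35 = 12.65 kip.
R_Q = 53.49 + 22.35 = 75.84 kip.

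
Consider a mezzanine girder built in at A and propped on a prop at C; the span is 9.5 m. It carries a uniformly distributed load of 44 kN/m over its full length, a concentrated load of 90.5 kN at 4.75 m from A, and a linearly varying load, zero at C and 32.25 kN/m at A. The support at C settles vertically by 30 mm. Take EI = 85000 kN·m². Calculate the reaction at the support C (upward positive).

Take the reaction at C as the redundant and release it; the primary structure is a cantilever fixed at A.
Downward deflection at the released point C due to the loads:
  UDL 44: wL⁴/(8EI) = 44798/EI
  point load 90.5 at a = 4.75: Pa²(3L − a)/(6EI) = 8083/EI
  triangular load, peak 32.25 at the fixed end: w₀L⁴/(30EI) = 8756/EI
  δ_0 = 61636/EI
Tip deflection under a unit load at C: L³/(3EI) = 285.8/EI.
With EI = 85000 kN·m²: δ_0 = 0.72513 m and δ_{CC} = 0.003362 m/kN.
Compatibility — the beam at C must follow the support down by 0.03 m: δ_0 − R_C·δ_{CC} = 0.03, so R_C = (0.72513 − 0.03)/0.003362 = 206.7 kN.

R_C = 206.7 kN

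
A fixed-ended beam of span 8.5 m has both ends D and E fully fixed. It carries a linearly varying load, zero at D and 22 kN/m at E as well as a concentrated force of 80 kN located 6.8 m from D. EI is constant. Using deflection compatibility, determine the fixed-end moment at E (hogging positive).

Release both end moments; the primary structure is a simply-supported span DE with redundants M_D and M_E.
Simple-span end rotations at D and E under the given loads:
  at D: triangular load, peak 22: 7w₀L³/(360EI) = 262.7/EI
  at E: triangular load, peak 22: w₀L³/(45EI) = 300.2/EI
  at D: point load 80 at a = 6.8: Pab(L + b)/(6LEI) = 185/EI
  at E: point load 80 at a = 6.8: Pab(L + a)/(6LEI) = 277.4/EI
  θ_D0 = 447.7/EI,  θ_E0 = 577.7/EI
Flexibility coefficients: a unit moment at one end gives L/(3EI) there and L/(6EI) at the far end, so f₁₁ = f₂₂ = 2.833/EI and f₁₂ = f₂₁ = 1.417/EI.
Compatibility — zero rotation at each built-in end:
  2.833 M_D + 1.417 M_E = 447.7
  1.417 M_D + 2.833 M_E = 577.7
Solving the pair gives M_D = 74.74 kN·m and M_E = 166.5 kN·m (hogging).

M_E = 166.5 kN·m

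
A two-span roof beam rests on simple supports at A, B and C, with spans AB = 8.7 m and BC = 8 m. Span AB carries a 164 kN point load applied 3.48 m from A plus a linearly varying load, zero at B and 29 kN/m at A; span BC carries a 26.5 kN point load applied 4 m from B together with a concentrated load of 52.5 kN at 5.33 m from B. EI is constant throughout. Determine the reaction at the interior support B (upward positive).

R_B = 196.1 kN

Insert a hinge at B; M_B is the redundant, and each span becomes simply supported.
End slopes at the hinge B, treating each span as simply supported:
  span AB: point load 164 at a = 3.48: Pab(L + a)/(6LEI) = 695.1/EI
  span AB: triangular load, peak 29: 7w₀L³/(360EI) = 371.3/EI
  span BC: point load 26.5 at a = 4: Pab(L + b)/(6LEI) = 106/EI
  span BC: point load 52.5 at a = 5.33: Pab(L + b)/(6LEI) = 166.1/EI
  relative rotation θ_0 = (1066 + 272.1)/EI = 1339/EI
A unit hogging moment at B produces rotation L₁/(3EI) + L₂/(3EI) = 5.567/EI.
Slope continuity at B: θ_0 = M_B·5.567/EI, so M_B = 1339/5.567 = 240.5 kN·m (hogging).
Span AB, ΣM about A with M_B applied at B: R_B^{AB}·8.7 = 936.6 + 240.5, so R_B^{AB} = 135.3 kN and R_A = 290.1 − 135.3 = 154.9 kN.
Span BC, ΣM about C: R_B^{BC}·8 = 246.2 + 240.5, so R_B^{BC} = 60.83 kN and R_C = 79 − 60.83 = 18.17 kN.
R_B = 135.3 + 60.83 = 196.1 kN.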